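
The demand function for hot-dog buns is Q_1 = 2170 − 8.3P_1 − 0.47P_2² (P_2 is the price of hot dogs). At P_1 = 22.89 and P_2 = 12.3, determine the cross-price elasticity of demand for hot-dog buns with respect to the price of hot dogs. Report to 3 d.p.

-0.074

At P_1 = 22.89 and P_2 = 12.3: Q_1 = 1908.907.
∂Q_1/∂P_2 = -0.94P_2 = -0.94(12.3) = -11.5620.
ε = (∂Q_1/∂P_2)(P_2/Q_1) = -11.5620 × (12.3/1908.907) ≈ -0.074.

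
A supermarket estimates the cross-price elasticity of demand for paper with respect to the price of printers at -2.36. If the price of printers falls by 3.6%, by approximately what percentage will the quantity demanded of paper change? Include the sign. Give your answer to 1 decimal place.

%ΔQ ≈ ε × %ΔP of printers = -2.36 × (-3.6%) = 8.5%.

8.5%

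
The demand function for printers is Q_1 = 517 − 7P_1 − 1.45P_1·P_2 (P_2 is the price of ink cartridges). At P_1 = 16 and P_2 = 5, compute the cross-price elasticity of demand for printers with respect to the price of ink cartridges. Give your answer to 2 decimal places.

At P_1 = 16 and P_2 = 5: Q_1 = 289.
∂Q_1/∂P_2 = -1.45P_1 = -1.45(16) = -23.2000.
ε = (∂Q_1/∂P_2)(P_2/Q_1) = -23.2000 × (5/289) ≈ -0.40.

-0.40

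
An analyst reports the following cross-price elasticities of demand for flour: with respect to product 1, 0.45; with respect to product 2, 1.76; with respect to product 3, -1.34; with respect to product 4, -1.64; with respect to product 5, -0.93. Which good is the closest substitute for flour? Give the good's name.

product 2

Substitutes have ε > 0. Among the positive values, 1.76 (product 2) is largest.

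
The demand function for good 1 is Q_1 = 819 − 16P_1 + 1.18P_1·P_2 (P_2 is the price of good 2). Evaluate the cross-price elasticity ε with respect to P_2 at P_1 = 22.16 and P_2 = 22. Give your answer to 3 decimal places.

0.553

At P_1 = 22.16 and P_2 = 22: Q_1 = 1039.714.
∂Q_1/∂P_2 = 1.18P_1 = 1.18(22.16) = 26.1488.
ε = (∂Q_1/∂P_2)(P_2/Q_1) = 26.1488 × (22/1039.714) ≈ 0.553.
ε > 0: substitutes.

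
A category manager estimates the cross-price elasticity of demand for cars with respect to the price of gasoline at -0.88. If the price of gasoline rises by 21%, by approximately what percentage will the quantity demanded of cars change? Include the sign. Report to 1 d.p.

%ΔQ ≈ ε × %ΔP of gasoline = -0.88 × (21%) = -18.5%.
Demand for cars falls by about 18.5%.

-18.5%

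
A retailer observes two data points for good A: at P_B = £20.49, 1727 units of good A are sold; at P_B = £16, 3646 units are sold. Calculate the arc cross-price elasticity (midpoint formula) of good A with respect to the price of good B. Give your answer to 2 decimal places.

ΔQ_A = 3646 − 1727 = 1919; ΔP_B = 16 − 20.49 = -4.49.
Midpoints: Q̄_A = 2686.5, P̄_B = 18.24.
ε = (ΔQ_A/Q̄_A)/(ΔP_B/P̄_B) = (1919/2686.5)/(-4.49/18.24) ≈ -2.90.
ε < 0: good A and good B are complements.

-2.90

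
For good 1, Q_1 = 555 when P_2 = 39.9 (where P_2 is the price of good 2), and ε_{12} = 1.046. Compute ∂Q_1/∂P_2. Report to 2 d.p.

ε = (∂Q_1/∂P_2)·(P_2/Q_1) ⇒ ∂Q_1/∂P_2 = ε·Q_1/P_2 = 1.046 × 555/39.9 ≈ 14.55.

14.55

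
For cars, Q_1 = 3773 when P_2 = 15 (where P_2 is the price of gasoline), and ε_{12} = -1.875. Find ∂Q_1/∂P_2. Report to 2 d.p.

-471.63

ε = (∂Q_1/∂P_2)·(P_2/Q_1) ⇒ ∂Q_1/∂P_2 = ε·Q_1/P_2 = -1.875 × 3773/15 ≈ -471.63.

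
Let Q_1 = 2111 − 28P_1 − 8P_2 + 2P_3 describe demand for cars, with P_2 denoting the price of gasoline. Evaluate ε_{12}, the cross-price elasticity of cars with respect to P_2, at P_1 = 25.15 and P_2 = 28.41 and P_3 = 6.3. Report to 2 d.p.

-0.19

At P_1 = 25.15 and P_2 = 28.41 and P_3 = 6.3: Q_1 = 1192.12.
∂Q_1/∂P_2 = -8.
ε = (∂Q_1/∂P_2)(P_2/Q_1) = -8 × (28.41/1192.12) ≈ -0.19.
Since ε < 0, cars and gasoline are complements.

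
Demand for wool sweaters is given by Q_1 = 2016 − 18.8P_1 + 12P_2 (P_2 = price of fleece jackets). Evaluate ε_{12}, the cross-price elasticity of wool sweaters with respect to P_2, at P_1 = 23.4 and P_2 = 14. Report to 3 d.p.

0.096

At P_1 = 23.4 and P_2 = 14: Q_1 = 1744.08.
∂Q_1/∂P_2 = 12.
ε = (∂Q_1/∂P_2)(P_2/Q_1) = 12 × (14/1744.08) ≈ 0.096.
Since ε > 0, wool sweaters and fleece jackets are substitutes.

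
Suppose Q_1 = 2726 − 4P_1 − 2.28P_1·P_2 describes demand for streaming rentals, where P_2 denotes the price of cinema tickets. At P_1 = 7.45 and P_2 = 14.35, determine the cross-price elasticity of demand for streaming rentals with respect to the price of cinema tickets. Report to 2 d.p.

-0.10

At P_1 = 7.45 and P_2 = 14.35: Q_1 = 2452.451.
∂Q_1/∂P_2 = -2.28P_1 = -2.28(7.45) = -16.9860.
ε = (∂Q_1/∂P_2)(P_2/Q_1) = -16.9860 × (14.35/2452.451) ≈ -0.10.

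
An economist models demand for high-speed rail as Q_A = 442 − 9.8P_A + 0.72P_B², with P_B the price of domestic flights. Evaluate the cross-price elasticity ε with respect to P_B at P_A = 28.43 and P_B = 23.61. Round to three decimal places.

1.421

At P_A = 28.43 and P_B = 23.61: Q_A = 564.737.
∂Q_A/∂P_B = 1.44P_B = 1.44(23.61) = 33.9984.
ε = (∂Q_A/∂P_B)(P_B/Q_A) = 33.9984 × (23.61/564.737) ≈ 1.421.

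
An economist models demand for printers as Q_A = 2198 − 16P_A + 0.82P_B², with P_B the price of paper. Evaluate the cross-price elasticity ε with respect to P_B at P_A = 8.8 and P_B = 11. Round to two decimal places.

0.09

At P_A = 8.8 and P_B = 11: Q_A = 2156.42.
∂Q_A/∂P_B = 1.64P_B = 1.64(11) = 18.0400.
ε = (∂Q_A/∂P_B)(P_B/Q_A) = 18.0400 × (11/2156.42) ≈ 0.09.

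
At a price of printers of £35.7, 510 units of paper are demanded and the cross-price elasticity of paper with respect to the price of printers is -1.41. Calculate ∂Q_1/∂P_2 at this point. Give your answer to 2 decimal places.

ε = (∂Q_1/∂P_2)·(P_2/Q_1) ⇒ ∂Q_1/∂P_2 = ε·Q_1/P_2 = -1.41 × 510/35.7 ≈ -20.14.

-20.14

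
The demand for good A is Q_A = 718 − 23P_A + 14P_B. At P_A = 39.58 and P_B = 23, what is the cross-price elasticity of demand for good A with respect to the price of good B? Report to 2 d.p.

At P_A = 39.58 and P_B = 23: Q_A = 129.66.
∂Q_A/∂P_B = 14.
ε = (∂Q_A/∂P_B)(P_B/Q_A) = 14 × (23/129.66) ≈ 2.48.
Since ε > 0, good A and good B are substitutes.

2.48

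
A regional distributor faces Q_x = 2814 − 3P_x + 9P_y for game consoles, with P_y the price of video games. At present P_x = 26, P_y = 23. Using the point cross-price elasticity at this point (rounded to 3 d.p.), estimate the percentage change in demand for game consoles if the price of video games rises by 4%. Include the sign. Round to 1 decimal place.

0.3%

At P_x = 26, P_y = 23: Q_x = 2943.
∂Q_x/∂P_y = 9.
ε = (∂Q_x/∂P_y)(P_y/Q_x) = 9.0000 × 23/2943 ≈ 0.070.
%ΔQ_x ≈ ε × %ΔP_y = 0.070 × (4%) = 0.3%.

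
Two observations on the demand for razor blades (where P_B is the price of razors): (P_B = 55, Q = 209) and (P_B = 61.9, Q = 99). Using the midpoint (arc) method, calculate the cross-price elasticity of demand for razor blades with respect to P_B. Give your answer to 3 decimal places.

ΔQ_A = 99 − 209 = -110; ΔP_B = 61.9 − 55 = 6.9.
Midpoints: Q̄_A = 154.0, P̄_B = 58.45.
ε = (ΔQ_A/Q̄_A)/(ΔP_B/P̄_B) = (-110/154.0)/(6.9/58.45) ≈ -6.051.

-6.051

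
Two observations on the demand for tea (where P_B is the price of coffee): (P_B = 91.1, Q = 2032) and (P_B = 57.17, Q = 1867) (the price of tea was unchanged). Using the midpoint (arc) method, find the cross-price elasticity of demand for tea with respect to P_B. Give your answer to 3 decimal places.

0.185

ΔQ_A = 1867 − 2032 = -165; ΔP_B = 57.17 − 91.1 = -33.93.
Midpoints: Q̄_A = 1949.5, P̄_B = 74.13.
ε = (ΔQ_A/Q̄_A)/(ΔP_B/P̄_B) = (-165/1949.5)/(-33.93/74.13) ≈ 0.185.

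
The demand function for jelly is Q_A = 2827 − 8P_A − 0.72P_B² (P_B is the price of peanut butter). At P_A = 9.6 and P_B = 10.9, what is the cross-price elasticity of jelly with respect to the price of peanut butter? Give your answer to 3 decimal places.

-0.064

At P_A = 9.6 and P_B = 10.9: Q_A = 2664.657.
∂Q_A/∂P_B = -1.44P_B = -1.44(10.9) = -15.6960.
ε = (∂Q_A/∂P_B)(P_B/Q_A) = -15.6960 × (10.9/2664.657) ≈ -0.064.
ε < 0: complements.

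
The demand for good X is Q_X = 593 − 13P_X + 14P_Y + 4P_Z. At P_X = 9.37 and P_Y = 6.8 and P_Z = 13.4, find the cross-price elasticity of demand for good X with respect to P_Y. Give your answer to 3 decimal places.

0.154

At P_X = 9.37 and P_Y = 6.8 and P_Z = 13.4: Q_X = 619.99.
∂Q_X/∂P_Y = 14.
ε = (∂Q_X/∂P_Y)(P_Y/Q_X) = 14 × (6.8/619.99) ≈ 0.154.
Since ε > 0, good X and good Y are substitutes.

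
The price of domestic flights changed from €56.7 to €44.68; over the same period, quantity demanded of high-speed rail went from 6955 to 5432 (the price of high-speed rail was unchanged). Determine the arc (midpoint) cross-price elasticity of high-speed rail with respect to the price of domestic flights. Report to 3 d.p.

ΔQ_A = 5432 − 6955 = -1523; ΔP_B = 44.68 − 56.7 = -12.02.
Midpoints: Q̄_A = 6193.5, P̄_B = 50.69.
ε = (ΔQ_A/Q̄_A)/(ΔP_B/P̄_B) = (-1523/6193.5)/(-12.02/50.69) ≈ 1.037.

1.037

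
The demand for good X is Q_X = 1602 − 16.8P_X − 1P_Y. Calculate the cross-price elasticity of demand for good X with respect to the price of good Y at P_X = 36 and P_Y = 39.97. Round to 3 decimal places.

At P_X = 36 and P_Y = 39.97: Q_X = 957.23.
∂Q_X/∂P_Y = -1.
ε = (∂Q_X/∂P_Y)(P_Y/Q_X) = -1 × (39.97/957.23) ≈ -0.042.
Since ε < 0, good X and good Y are complements.

-0.042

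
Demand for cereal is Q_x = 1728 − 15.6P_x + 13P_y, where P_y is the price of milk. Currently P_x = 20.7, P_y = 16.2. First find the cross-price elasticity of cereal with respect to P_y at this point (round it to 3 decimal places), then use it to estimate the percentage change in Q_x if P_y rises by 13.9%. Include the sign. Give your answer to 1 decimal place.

At P_x = 20.7, P_y = 16.2: Q_x = 1615.68.
∂Q_x/∂P_y = 13.
ε = (∂Q_x/∂P_y)(P_y/Q_x) = 13.0000 × 16.2/1615.68 ≈ 0.130.
%ΔQ_x ≈ ε × %ΔP_y = 0.130 × (13.9%) = 1.8%.

1.8%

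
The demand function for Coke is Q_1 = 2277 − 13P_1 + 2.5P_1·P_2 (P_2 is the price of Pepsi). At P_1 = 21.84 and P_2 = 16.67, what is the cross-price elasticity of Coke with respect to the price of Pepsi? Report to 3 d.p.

0.314

At P_1 = 21.84 and P_2 = 16.67: Q_1 = 2903.262.
∂Q_1/∂P_2 = 2.5P_1 = 2.5(21.84) = 54.6000.
ε = (∂Q_1/∂P_2)(P_2/Q_1) = 54.6000 × (16.67/2903.262) ≈ 0.314.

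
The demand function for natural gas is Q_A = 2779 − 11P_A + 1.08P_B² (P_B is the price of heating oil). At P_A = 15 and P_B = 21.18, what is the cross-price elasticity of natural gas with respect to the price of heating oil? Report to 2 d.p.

At P_A = 15 and P_B = 21.18: Q_A = 3098.480.
∂Q_A/∂P_B = 2.16P_B = 2.16(21.18) = 45.7488.
ε = (∂Q_A/∂P_B)(P_B/Q_A) = 45.7488 × (21.18/3098.480) ≈ 0.31.
ε > 0: substitutes.

0.31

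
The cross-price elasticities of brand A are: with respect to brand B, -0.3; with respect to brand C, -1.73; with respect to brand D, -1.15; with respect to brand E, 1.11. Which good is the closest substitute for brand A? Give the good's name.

brand E

Substitutes have ε > 0. Among the positive values, 1.11 (brand E) is largest.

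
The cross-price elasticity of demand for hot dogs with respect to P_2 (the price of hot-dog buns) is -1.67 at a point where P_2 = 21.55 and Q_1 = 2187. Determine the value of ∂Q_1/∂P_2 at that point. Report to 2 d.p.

-169.48

ε = (∂Q_1/∂P_2)·(P_2/Q_1) ⇒ ∂Q_1/∂P_2 = ε·Q_1/P_2 = -1.67 × 2187/21.55 ≈ -169.48.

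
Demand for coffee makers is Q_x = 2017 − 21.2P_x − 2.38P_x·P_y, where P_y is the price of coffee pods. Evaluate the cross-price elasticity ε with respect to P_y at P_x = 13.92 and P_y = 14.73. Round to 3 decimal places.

-0.395

At P_x = 13.92 and P_y = 14.73: Q_x = 1233.897.
∂Q_x/∂P_y = -2.38P_x = -2.38(13.92) = -33.1296.
ε = (∂Q_x/∂P_y)(P_y/Q_x) = -33.1296 × (14.73/1233.897) ≈ -0.395.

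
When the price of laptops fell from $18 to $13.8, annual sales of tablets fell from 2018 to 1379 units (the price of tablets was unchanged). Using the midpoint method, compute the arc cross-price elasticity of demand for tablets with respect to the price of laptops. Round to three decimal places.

1.424

ΔQ_A = 1379 − 2018 = -639; ΔP_B = 13.8 − 18 = -4.2.
Midpoints: Q̄_A = 1698.5, P̄_B = 15.90.
ε = (ΔQ_A/Q̄_A)/(ΔP_B/P̄_B) = (-639/1698.5)/(-4.2/15.90) ≈ 1.424.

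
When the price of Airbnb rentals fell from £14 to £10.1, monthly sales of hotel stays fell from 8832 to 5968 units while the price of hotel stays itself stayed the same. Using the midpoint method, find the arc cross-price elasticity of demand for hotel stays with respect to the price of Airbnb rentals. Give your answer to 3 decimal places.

ΔQ_A = 5968 − 8832 = -2864; ΔP_B = 10.1 − 14 = -3.9.
Midpoints: Q̄_A = 7400.0, P̄_B = 12.05.
ε = (ΔQ_A/Q̄_A)/(ΔP_B/P̄_B) = (-2864/7400.0)/(-3.9/12.05) ≈ 1.196.

1.196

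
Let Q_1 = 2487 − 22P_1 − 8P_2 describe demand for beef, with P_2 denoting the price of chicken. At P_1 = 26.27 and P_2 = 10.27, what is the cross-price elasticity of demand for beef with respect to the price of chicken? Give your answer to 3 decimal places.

-0.045

At P_1 = 26.27 and P_2 = 10.27: Q_1 = 1826.9.
∂Q_1/∂P_2 = -8.
ε = (∂Q_1/∂P_2)(P_2/Q_1) = -8 × (10.27/1826.9) ≈ -0.045.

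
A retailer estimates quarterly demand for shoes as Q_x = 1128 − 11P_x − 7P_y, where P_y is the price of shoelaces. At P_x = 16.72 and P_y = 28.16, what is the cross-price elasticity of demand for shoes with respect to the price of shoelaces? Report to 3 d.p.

-0.264

At P_x = 16.72 and P_y = 28.16: Q_x = 746.96.
∂Q_x/∂P_y = -7.
ε = (∂Q_x/∂P_y)(P_y/Q_x) = -7 × (28.16/746.96) ≈ -0.264.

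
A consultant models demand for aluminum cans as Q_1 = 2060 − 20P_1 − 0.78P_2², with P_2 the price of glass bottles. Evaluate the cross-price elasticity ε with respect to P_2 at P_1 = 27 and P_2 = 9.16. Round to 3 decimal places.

At P_1 = 27 and P_2 = 9.16: Q_1 = 1454.554.
∂Q_1/∂P_2 = -1.56P_2 = -1.56(9.16) = -14.2896.
ε = (∂Q_1/∂P_2)(P_2/Q_1) = -14.2896 × (9.16/1454.554) ≈ -0.090.

-0.090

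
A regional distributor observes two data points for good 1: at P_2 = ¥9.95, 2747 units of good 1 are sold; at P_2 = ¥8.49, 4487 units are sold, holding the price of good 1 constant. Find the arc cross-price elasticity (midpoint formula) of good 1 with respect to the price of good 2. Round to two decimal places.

-3.04

ΔQ_1 = 4487 − 2747 = 1740; ΔP_2 = 8.49 − 9.95 = -1.46.
Midpoints: Q̄_1 = 3617.0, P̄_2 = 9.22.
ε = (ΔQ_1/Q̄_1)/(ΔP_2/P̄_2) = (1740/3617.0)/(-1.46/9.22) ≈ -3.04.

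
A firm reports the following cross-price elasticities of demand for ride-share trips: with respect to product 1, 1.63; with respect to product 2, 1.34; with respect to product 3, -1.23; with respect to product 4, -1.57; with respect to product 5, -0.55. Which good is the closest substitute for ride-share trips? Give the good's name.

Substitutes have ε > 0. Among the positive values, 1.63 (product 1) is largest.

product 1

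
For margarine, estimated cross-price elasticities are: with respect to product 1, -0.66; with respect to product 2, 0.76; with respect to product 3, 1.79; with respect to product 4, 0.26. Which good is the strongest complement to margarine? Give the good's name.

product 1

Complements have ε < 0. The most negative value is -0.66 (product 1).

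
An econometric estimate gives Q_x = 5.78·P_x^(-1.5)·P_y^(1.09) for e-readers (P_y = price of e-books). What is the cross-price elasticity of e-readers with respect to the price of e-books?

In a log-linear (constant-elasticity) demand function, the coefficient on the exponent of P_y is the cross-price elasticity.
ε = 1.09. Positive, so e-readers and e-books are substitutes.

1.09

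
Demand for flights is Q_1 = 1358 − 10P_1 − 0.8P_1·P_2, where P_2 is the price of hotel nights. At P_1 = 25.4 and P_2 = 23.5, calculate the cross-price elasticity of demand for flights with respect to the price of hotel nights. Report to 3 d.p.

At P_1 = 25.4 and P_2 = 23.5: Q_1 = 626.48.
∂Q_1/∂P_2 = -0.8P_1 = -0.8(25.4) = -20.3200.
ε = (∂Q_1/∂P_2)(P_2/Q_1) = -20.3200 × (23.5/626.48) ≈ -0.762.
ε < 0: complements.

-0.762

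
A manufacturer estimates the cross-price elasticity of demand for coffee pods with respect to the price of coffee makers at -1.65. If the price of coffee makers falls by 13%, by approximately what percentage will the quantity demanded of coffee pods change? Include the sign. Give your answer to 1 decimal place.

%ΔQ ≈ ε × %ΔP of coffee makers = -1.65 × (-13%) = 21.5%.
Demand for coffee pods rises by about 21.5%.

21.5%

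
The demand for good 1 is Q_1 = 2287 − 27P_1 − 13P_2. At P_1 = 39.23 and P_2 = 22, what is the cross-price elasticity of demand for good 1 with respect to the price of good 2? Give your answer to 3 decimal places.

-0.304

At P_1 = 39.23 and P_2 = 22: Q_1 = 941.79.
∂Q_1/∂P_2 = -13.
ε = (∂Q_1/∂P_2)(P_2/Q_1) = -13 × (22/941.79) ≈ -0.304.
Since ε < 0, good 1 and good 2 are complements.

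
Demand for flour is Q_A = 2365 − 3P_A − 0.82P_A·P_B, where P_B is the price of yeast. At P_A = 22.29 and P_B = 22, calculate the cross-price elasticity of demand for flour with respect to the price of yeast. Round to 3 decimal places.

-0.212

At P_A = 22.29 and P_B = 22: Q_A = 1896.018.
∂Q_A/∂P_B = -0.82P_A = -0.82(22.29) = -18.2778.
ε = (∂Q_A/∂P_B)(P_B/Q_A) = -18.2778 × (22/1896.018) ≈ -0.212.
ε < 0: complements.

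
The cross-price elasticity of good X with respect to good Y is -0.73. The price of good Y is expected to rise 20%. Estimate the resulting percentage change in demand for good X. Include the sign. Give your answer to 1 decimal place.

-14.6%

%ΔQ ≈ ε × %ΔP of good Y = -0.73 × (20%) = -14.6%.
Demand for good X falls by about 14.6%.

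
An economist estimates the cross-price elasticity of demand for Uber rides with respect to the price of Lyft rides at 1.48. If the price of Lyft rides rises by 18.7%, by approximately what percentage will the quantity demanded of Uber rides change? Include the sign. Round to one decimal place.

27.7%

%ΔQ ≈ ε × %ΔP of Lyft rides = 1.48 × (18.7%) = 27.7%.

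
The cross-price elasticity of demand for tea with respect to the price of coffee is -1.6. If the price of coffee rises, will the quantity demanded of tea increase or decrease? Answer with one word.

ε < 0 and the price of coffee rises, so the quantity of tea moves in the opposite direction: it decreases.

decrease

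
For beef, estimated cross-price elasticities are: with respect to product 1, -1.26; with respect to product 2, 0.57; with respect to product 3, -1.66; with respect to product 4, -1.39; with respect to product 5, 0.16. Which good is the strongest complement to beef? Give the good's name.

product 3

Complements have ε < 0. The most negative value is -1.66 (product 3).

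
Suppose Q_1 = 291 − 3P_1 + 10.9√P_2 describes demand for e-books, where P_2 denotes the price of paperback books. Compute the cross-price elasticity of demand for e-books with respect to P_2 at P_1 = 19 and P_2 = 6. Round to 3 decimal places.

0.051

At P_1 = 19 and P_2 = 6: Q_1 = 260.699.
∂Q_1/∂P_2 = 10.9/(2√P_2) = 10.9/(2√6) = 2.2250.
ε = (∂Q_1/∂P_2)(P_2/Q_1) = 2.2250 × (6/260.699) ≈ 0.051.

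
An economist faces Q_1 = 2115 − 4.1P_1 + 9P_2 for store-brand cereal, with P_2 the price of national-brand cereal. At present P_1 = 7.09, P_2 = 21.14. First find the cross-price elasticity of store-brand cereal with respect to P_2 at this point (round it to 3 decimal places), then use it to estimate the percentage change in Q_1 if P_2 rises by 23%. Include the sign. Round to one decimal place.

At P_1 = 7.09, P_2 = 21.14: Q_1 = 2276.191.
∂Q_1/∂P_2 = 9.
ε = (∂Q_1/∂P_2)(P_2/Q_1) = 9.0000 × 21.14/2276.191 ≈ 0.084.
%ΔQ_1 ≈ ε × %ΔP_2 = 0.084 × (23%) = 1.9%.

1.9%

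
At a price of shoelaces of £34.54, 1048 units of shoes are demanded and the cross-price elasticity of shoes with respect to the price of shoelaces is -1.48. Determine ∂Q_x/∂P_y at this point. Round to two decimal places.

-44.91

ε = (∂Q_x/∂P_y)·(P_y/Q_x) ⇒ ∂Q_x/∂P_y = ε·Q_x/P_y = -1.48 × 1048/34.54 ≈ -44.91.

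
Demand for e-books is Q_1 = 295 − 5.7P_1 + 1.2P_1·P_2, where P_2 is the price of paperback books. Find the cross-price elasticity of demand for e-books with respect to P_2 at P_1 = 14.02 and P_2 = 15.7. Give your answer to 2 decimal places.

0.55

At P_1 = 14.02 and P_2 = 15.7: Q_1 = 479.223.
∂Q_1/∂P_2 = 1.2P_1 = 1.2(14.02) = 16.8240.
ε = (∂Q_1/∂P_2)(P_2/Q_1) = 16.8240 × (15.7/479.223) ≈ 0.55.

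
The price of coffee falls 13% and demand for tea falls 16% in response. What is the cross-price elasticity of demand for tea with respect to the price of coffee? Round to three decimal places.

1.231

ε = (%ΔQ of tea) / (%ΔP of coffee) = (-16%) / (-13%) ≈ 1.231.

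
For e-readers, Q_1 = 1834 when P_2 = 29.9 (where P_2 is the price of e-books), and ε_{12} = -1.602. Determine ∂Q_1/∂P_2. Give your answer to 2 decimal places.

-98.26

ε = (∂Q_1/∂P_2)·(P_2/Q_1) ⇒ ∂Q_1/∂P_2 = ε·Q_1/P_2 = -1.602 × 1834/29.9 ≈ -98.26.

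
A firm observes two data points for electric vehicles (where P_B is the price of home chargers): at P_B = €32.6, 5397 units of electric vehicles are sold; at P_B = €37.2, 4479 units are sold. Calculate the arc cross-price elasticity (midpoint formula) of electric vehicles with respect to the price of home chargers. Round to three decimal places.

ΔQ_A = 4479 − 5397 = -918; ΔP_B = 37.2 − 32.6 = 4.6.
Midpoints: Q̄_A = 4938.0, P̄_B = 34.90.
ε = (ΔQ_A/Q̄_A)/(ΔP_B/P̄_B) = (-918/4938.0)/(4.6/34.90) ≈ -1.410.

-1.410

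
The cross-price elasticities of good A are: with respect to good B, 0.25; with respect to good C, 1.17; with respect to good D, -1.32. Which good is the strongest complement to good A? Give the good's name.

Complements have ε < 0. The most negative value is -1.32 (good D).

good D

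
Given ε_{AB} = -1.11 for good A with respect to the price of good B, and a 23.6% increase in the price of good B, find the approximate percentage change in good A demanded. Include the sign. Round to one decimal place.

%ΔQ ≈ ε × %ΔP of good B = -1.11 × (23.6%) = -26.2%.

-26.2%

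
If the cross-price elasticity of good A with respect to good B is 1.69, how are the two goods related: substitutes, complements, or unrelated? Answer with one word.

substitutes

ε = 1.69 > 0, so a higher price of good B raises demand for good A: substitutes.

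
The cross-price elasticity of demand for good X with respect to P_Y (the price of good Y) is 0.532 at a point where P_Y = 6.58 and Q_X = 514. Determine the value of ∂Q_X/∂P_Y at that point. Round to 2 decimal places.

41.56

ε = (∂Q_X/∂P_Y)·(P_Y/Q_X) ⇒ ∂Q_X/∂P_Y = ε·Q_X/P_Y = 0.532 × 514/6.58 ≈ 41.56.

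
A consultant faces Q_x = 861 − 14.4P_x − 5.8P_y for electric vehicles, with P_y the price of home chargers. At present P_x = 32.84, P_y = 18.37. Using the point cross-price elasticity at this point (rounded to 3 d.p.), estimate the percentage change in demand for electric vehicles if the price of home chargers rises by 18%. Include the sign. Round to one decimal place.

At P_x = 32.84, P_y = 18.37: Q_x = 281.558.
∂Q_x/∂P_y = -5.8.
ε = (∂Q_x/∂P_y)(P_y/Q_x) = -5.8000 × 18.37/281.558 ≈ -0.378.
%ΔQ_x ≈ ε × %ΔP_y = -0.378 × (18%) = -6.8%.

-6.8%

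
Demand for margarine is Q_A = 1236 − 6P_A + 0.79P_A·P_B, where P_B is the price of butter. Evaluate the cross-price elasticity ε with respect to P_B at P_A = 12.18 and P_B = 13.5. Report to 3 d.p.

At P_A = 12.18 and P_B = 13.5: Q_A = 1292.820.
∂Q_A/∂P_B = 0.79P_A = 0.79(12.18) = 9.6222.
ε = (∂Q_A/∂P_B)(P_B/Q_A) = 9.6222 × (13.5/1292.820) ≈ 0.100.
ε > 0: substitutes.

0.100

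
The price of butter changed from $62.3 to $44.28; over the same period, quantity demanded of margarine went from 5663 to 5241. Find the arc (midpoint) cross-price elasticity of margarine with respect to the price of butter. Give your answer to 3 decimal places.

0.229

ΔQ_A = 5241 − 5663 = -422; ΔP_B = 44.28 − 62.3 = -18.02.
Midpoints: Q̄_A = 5452.0, P̄_B = 53.29.
ε = (ΔQ_A/Q̄_A)/(ΔP_B/P̄_B) = (-422/5452.0)/(-18.02/53.29) ≈ 0.229.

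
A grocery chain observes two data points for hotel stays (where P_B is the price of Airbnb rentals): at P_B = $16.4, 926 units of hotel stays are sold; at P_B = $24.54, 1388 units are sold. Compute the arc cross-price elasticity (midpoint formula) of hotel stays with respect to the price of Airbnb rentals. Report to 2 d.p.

1.00

ΔQ_A = 1388 − 926 = 462; ΔP_B = 24.54 − 16.4 = 8.14.
Midpoints: Q̄_A = 1157.0, P̄_B = 20.47.
ε = (ΔQ_A/Q̄_A)/(ΔP_B/P̄_B) = (462/1157.0)/(8.14/20.47) ≈ 1.00.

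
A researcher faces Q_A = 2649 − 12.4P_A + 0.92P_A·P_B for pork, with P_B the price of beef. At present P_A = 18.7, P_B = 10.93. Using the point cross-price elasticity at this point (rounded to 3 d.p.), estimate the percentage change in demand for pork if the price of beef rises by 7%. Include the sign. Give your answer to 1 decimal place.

0.5%

At P_A = 18.7, P_B = 10.93: Q_A = 2605.160.
∂Q_A/∂P_B = 0.92P_A = 17.2040.
ε = (∂Q_A/∂P_B)(P_B/Q_A) = 17.2040 × 10.93/2605.160 ≈ 0.072.
%ΔQ_A ≈ ε × %ΔP_B = 0.072 × (7%) = 0.5%.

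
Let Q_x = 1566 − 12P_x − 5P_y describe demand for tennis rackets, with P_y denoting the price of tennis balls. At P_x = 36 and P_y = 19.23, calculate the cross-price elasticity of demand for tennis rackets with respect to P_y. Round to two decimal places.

-0.09

At P_x = 36 and P_y = 19.23: Q_x = 1037.85.
∂Q_x/∂P_y = -5.
ε = (∂Q_x/∂P_y)(P_y/Q_x) = -5 × (19.23/1037.85) ≈ -0.09.
Since ε < 0, tennis rackets and tennis balls are complements.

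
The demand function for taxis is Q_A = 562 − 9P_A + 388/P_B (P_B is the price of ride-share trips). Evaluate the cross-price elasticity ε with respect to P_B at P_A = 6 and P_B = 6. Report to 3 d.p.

-0.113

At P_A = 6 and P_B = 6: Q_A = 572.667.
∂Q_A/∂P_B = −388/P_B² = -10.7778.
ε = (∂Q_A/∂P_B)(P_B/Q_A) = -10.7778 × (6/572.667) ≈ -0.113.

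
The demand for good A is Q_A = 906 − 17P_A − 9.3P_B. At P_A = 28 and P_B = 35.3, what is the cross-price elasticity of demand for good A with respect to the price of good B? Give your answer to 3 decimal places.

-3.228

At P_A = 28 and P_B = 35.3: Q_A = 101.71.
∂Q_A/∂P_B = -9.3.
ε = (∂Q_A/∂P_B)(P_B/Q_A) = -9.3 × (35.3/101.71) ≈ -3.228.
Since ε < 0, good A and good B are complements.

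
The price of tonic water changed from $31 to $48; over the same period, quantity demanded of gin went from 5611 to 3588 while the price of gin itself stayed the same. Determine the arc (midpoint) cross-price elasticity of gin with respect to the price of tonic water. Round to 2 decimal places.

ΔQ_A = 3588 − 5611 = -2023; ΔP_B = 48 − 31 = 17.
Midpoints: Q̄_A = 4599.5, P̄_B = 39.50.
ε = (ΔQ_A/Q̄_A)/(ΔP_B/P̄_B) = (-2023/4599.5)/(17/39.50) ≈ -1.02.

-1.02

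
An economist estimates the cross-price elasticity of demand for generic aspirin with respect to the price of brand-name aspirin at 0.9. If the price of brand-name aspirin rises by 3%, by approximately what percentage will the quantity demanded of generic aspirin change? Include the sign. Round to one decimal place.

2.7%

%ΔQ ≈ ε × %ΔP of brand-name aspirin = 0.9 × (3%) = 2.7%.
Demand for generic aspirin rises by about 2.7%.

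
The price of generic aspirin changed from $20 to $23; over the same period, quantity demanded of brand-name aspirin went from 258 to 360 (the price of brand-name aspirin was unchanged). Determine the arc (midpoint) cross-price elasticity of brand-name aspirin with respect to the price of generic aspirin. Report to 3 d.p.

ΔQ_A = 360 − 258 = 102; ΔP_B = 23 − 20 = 3.
Midpoints: Q̄_A = 309.0, P̄_B = 21.50.
ε = (ΔQ_A/Q̄_A)/(ΔP_B/P̄_B) = (102/309.0)/(3/21.50) ≈ 2.366.

2.366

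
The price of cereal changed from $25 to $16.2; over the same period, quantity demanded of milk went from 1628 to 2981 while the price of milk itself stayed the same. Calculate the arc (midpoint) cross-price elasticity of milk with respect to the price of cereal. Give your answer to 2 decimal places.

-1.37

ΔQ_A = 2981 − 1628 = 1353; ΔP_B = 16.2 − 25 = -8.8.
Midpoints: Q̄_A = 2304.5, P̄_B = 20.60.
ε = (ΔQ_A/Q̄_A)/(ΔP_B/P̄_B) = (1353/2304.5)/(-8.8/20.60) ≈ -1.37.
ε < 0: milk and cereal are complements.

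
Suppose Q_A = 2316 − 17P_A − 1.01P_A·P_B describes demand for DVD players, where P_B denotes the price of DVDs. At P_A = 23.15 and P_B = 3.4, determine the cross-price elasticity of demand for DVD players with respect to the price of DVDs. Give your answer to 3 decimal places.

-0.043

At P_A = 23.15 and P_B = 3.4: Q_A = 1842.953.
∂Q_A/∂P_B = -1.01P_A = -1.01(23.15) = -23.3815.
ε = (∂Q_A/∂P_B)(P_B/Q_A) = -23.3815 × (3.4/1842.953) ≈ -0.043.
ε < 0: complements.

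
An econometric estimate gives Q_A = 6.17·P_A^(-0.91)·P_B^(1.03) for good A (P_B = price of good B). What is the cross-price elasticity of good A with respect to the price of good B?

In a log-linear (constant-elasticity) demand function, the coefficient on the exponent of P_B is the cross-price elasticity.
ε = 1.03. Positive, so good A and good B are substitutes.

1.03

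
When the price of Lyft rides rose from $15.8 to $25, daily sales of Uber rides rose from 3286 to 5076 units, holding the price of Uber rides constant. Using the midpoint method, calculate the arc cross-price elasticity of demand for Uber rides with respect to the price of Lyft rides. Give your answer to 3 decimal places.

ΔQ_A = 5076 − 3286 = 1790; ΔP_B = 25 − 15.8 = 9.2.
Midpoints: Q̄_A = 4181.0, P̄_B = 20.40.
ε = (ΔQ_A/Q̄_A)/(ΔP_B/P̄_B) = (1790/4181.0)/(9.2/20.40) ≈ 0.949.

0.949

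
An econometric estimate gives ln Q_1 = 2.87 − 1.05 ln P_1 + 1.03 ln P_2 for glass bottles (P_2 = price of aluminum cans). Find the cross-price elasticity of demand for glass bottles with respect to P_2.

1.03

In a log-linear (constant-elasticity) demand function, the coefficient on ln P_2 is the cross-price elasticity.
ε = 1.03. Positive, so glass bottles and aluminum cans are substitutes.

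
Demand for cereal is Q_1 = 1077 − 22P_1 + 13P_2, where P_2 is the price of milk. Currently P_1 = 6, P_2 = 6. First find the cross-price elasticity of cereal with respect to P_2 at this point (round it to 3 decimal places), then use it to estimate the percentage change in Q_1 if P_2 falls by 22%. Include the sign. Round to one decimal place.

At P_1 = 6, P_2 = 6: Q_1 = 1023.
∂Q_1/∂P_2 = 13.
ε = (∂Q_1/∂P_2)(P_2/Q_1) = 13.0000 × 6/1023 ≈ 0.076.
%ΔQ_1 ≈ ε × %ΔP_2 = 0.076 × (-22%) = -1.7%.

-1.7%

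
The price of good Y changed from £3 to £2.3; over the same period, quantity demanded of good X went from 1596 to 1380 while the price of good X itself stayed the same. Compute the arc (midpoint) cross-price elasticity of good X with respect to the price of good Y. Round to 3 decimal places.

0.550

ΔQ_X = 1380 − 1596 = -216; ΔP_Y = 2.3 − 3 = -0.7.
Midpoints: Q̄_X = 1488.0, P̄_Y = 2.65.
ε = (ΔQ_X/Q̄_X)/(ΔP_Y/P̄_Y) = (-216/1488.0)/(-0.7/2.65) ≈ 0.550.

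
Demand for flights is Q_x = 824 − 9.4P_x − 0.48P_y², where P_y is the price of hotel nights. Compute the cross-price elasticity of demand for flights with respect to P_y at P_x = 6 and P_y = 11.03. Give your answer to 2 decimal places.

-0.16

At P_x = 6 and P_y = 11.03: Q_x = 709.203.
∂Q_x/∂P_y = -0.96P_y = -0.96(11.03) = -10.5888.
ε = (∂Q_x/∂P_y)(P_y/Q_x) = -10.5888 × (11.03/709.203) ≈ -0.16.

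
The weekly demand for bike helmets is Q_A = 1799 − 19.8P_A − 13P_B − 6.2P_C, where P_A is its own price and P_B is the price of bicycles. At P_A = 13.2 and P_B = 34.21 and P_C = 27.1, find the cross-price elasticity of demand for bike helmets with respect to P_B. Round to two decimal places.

At P_A = 13.2 and P_B = 34.21 and P_C = 27.1: Q_A = 924.89.
∂Q_A/∂P_B = -13.
ε = (∂Q_A/∂P_B)(P_B/Q_A) = -13 × (34.21/924.89) ≈ -0.48.
Since ε < 0, bike helmets and bicycles are complements.

-0.48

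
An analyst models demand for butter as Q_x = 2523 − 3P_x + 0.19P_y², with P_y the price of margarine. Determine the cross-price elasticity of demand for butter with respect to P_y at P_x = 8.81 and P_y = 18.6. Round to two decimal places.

At P_x = 8.81 and P_y = 18.6: Q_x = 2562.302.
∂Q_x/∂P_y = 0.38P_y = 0.38(18.6) = 7.0680.
ε = (∂Q_x/∂P_y)(P_y/Q_x) = 7.0680 × (18.6/2562.302) ≈ 0.05.

0.05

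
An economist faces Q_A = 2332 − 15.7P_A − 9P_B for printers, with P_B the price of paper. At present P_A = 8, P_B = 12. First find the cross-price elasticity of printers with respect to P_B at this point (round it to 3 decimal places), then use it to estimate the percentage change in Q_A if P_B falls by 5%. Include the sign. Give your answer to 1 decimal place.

At P_A = 8, P_B = 12: Q_A = 2098.4.
∂Q_A/∂P_B = -9.
ε = (∂Q_A/∂P_B)(P_B/Q_A) = -9.0000 × 12/2098.4 ≈ -0.051.
%ΔQ_A ≈ ε × %ΔP_B = -0.051 × (-5%) = 0.3%.

0.3%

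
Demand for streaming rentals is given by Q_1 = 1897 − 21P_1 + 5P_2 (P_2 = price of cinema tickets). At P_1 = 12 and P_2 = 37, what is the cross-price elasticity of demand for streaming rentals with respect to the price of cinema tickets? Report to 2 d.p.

0.10

At P_1 = 12 and P_2 = 37: Q_1 = 1830.
∂Q_1/∂P_2 = 5.
ε = (∂Q_1/∂P_2)(P_2/Q_1) = 5 × (37/1830) ≈ 0.10.
Since ε > 0, streaming rentals and cinema tickets are substitutes.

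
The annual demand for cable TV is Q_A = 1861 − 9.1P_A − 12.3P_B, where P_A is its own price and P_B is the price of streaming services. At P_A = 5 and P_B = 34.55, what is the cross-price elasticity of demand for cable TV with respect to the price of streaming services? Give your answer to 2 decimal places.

At P_A = 5 and P_B = 34.55: Q_A = 1390.535.
∂Q_A/∂P_B = -12.3.
ε = (∂Q_A/∂P_B)(P_B/Q_A) = -12.3 × (34.55/1390.535) ≈ -0.31.
Since ε < 0, cable TV and streaming services are complements.

-0.31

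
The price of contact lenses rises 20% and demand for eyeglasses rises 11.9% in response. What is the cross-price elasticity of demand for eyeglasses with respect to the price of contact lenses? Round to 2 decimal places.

ε = (%ΔQ of eyeglasses) / (%ΔP of contact lenses) = (11.9%) / (20%) ≈ 0.60.
Positive cross-price elasticity: substitutes.

0.60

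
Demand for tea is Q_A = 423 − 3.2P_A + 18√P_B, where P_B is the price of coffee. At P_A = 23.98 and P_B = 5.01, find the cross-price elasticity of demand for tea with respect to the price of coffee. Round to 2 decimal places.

At P_A = 23.98 and P_B = 5.01: Q_A = 386.553.
∂Q_A/∂P_B = 18/(2√P_B) = 18/(2√5.01) = 4.0209.
ε = (∂Q_A/∂P_B)(P_B/Q_A) = 4.0209 × (5.01/386.553) ≈ 0.05.
ε > 0: substitutes.

0.05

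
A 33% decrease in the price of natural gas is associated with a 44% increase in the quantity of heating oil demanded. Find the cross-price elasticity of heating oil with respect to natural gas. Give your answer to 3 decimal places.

ε = (%ΔQ of heating oil) / (%ΔP of natural gas) = (44%) / (-33%) ≈ -1.333.
Negative cross-price elasticity: complements.

-1.333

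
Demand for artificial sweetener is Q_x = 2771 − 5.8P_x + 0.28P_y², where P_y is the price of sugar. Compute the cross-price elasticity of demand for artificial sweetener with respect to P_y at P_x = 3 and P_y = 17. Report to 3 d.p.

At P_x = 3 and P_y = 17: Q_x = 2834.52.
∂Q_x/∂P_y = 0.56P_y = 0.56(17) = 9.5200.
ε = (∂Q_x/∂P_y)(P_y/Q_x) = 9.5200 × (17/2834.52) ≈ 0.057.
ε > 0: substitutes.

0.057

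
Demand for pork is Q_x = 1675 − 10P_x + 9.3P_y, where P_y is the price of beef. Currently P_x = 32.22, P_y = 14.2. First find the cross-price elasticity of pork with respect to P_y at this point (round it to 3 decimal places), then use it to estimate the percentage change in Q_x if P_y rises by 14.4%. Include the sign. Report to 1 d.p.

1.3%

At P_x = 32.22, P_y = 14.2: Q_x = 1484.86.
∂Q_x/∂P_y = 9.3.
ε = (∂Q_x/∂P_y)(P_y/Q_x) = 9.3000 × 14.2/1484.86 ≈ 0.089.
%ΔQ_x ≈ ε × %ΔP_y = 0.089 × (14.4%) = 1.3%.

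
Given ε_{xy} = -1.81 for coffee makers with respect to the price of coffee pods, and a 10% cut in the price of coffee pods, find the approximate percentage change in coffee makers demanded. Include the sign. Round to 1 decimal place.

%ΔQ ≈ ε × %ΔP of coffee pods = -1.81 × (-10%) = 18.1%.

18.1%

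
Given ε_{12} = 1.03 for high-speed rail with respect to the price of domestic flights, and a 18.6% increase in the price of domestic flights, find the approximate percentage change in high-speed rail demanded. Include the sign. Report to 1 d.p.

%ΔQ ≈ ε × %ΔP of domestic flights = 1.03 × (18.6%) = 19.2%.

19.2%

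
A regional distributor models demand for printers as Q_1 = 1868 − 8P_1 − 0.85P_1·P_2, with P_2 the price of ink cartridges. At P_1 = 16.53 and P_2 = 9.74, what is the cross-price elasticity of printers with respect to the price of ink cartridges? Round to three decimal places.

-0.086

At P_1 = 16.53 and P_2 = 9.74: Q_1 = 1598.908.
∂Q_1/∂P_2 = -0.85P_1 = -0.85(16.53) = -14.0505.
ε = (∂Q_1/∂P_2)(P_2/Q_1) = -14.0505 × (9.74/1598.908) ≈ -0.086.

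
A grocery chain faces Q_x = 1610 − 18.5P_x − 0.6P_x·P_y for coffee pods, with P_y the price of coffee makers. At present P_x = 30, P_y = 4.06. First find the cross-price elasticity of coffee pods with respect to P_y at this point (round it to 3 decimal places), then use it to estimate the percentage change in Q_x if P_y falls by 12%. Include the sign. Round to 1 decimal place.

At P_x = 30, P_y = 4.06: Q_x = 981.92.
∂Q_x/∂P_y = -0.6P_x = -18.0000.
ε = (∂Q_x/∂P_y)(P_y/Q_x) = -18.0000 × 4.06/981.92 ≈ -0.074.
%ΔQ_x ≈ ε × %ΔP_y = -0.074 × (-12%) = 0.9%.

0.9%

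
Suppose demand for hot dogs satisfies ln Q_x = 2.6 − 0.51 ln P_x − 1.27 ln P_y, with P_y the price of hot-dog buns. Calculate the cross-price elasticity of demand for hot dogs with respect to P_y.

In a log-linear (constant-elasticity) demand function, the coefficient on ln P_y is the cross-price elasticity.
ε = -1.27. Negative, so hot dogs and hot-dog buns are complements.

-1.27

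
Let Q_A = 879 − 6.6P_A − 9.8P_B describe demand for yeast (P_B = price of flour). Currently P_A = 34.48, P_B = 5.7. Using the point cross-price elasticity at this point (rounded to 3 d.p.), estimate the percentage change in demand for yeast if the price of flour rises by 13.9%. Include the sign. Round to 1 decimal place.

-1.3%

At P_A = 34.48, P_B = 5.7: Q_A = 595.572.
∂Q_A/∂P_B = -9.8.
ε = (∂Q_A/∂P_B)(P_B/Q_A) = -9.8000 × 5.7/595.572 ≈ -0.094.
%ΔQ_A ≈ ε × %ΔP_B = -0.094 × (13.9%) = -1.3%.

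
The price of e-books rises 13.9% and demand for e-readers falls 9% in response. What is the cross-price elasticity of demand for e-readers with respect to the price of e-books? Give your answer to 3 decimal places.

-0.647

ε = (%ΔQ of e-readers) / (%ΔP of e-books) = (-9%) / (13.9%) ≈ -0.647.
Negative cross-price elasticity: complements.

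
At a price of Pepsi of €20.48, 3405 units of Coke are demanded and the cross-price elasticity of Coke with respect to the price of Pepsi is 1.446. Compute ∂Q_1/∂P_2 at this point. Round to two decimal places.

ε = (∂Q_1/∂P_2)·(P_2/Q_1) ⇒ ∂Q_1/∂P_2 = ε·Q_1/P_2 = 1.446 × 3405/20.48 ≈ 240.41.

240.41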